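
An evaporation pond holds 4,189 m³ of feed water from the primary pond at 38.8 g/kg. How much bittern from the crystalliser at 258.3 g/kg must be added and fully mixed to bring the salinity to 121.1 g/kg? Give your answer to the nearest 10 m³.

2510 m³

Salt balance: 4,189×38.8 + V×258.3 = (4,189+V)×121.1
162,533.2 + 258.3V = 507,287.9 + 121.1V
344,754.7 = 137.2V
V = 2,512.79 m³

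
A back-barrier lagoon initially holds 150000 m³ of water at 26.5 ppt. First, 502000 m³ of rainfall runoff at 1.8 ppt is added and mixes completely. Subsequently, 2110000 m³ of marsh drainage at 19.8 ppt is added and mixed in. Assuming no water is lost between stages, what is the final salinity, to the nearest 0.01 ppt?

16.89 ppt

By conservation of dissolved salt,
Initial salt = 150,000×26.5 = 3,975,000
After stage 1: salt = 3,975,000 + 502,000×1.8 = 4,878,600; volume = 652,000 m³; S = 7.483 ppt
After stage 2: salt = 4,878,600 + 2,110,000×19.8 = 46,656,600; volume = 2,762,000 m³
S = 46,656,600 / 2,762,000 = 16.8923 ppt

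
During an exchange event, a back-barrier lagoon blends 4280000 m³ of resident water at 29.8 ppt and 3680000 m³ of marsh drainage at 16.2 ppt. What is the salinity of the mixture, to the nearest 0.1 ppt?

23.5 ppt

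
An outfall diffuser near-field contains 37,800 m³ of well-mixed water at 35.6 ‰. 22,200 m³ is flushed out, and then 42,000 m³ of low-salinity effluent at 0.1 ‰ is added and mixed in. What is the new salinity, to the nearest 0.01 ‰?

9.71 ‰

Remaining after removal: 15,600 m³ at 35.6 ‰ (salt = 555,360)
After addition: salt = 555,360 + 42,000×0.1 = 559,560; volume = 57,600 m³
S = 559,560 / 57,600 = 9.7146 ‰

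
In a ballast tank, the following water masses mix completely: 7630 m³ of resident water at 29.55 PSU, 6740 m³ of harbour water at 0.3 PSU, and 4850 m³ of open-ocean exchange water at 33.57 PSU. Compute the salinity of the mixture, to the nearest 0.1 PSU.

20.3 PSU

Salt balance:
salt = 7,630×29.55 + 6,740×0.3 + 4,850×33.57 = 225,466.5 + 2,022 + 162,814.5 = 390,303
volume = 7,630 + 6,740 + 4,850 = 19,220 m³
S = 390,303 / 19,220 = 20.307 PSU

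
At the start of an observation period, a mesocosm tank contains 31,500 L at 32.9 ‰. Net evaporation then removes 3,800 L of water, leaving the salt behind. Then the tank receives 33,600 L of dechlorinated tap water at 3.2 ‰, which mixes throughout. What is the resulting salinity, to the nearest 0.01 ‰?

18.66 ‰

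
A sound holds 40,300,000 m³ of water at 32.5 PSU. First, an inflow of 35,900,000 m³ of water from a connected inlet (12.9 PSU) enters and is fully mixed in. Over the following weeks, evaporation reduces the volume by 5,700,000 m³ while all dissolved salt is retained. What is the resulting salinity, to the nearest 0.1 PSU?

After mixing: salt = 40,300,000×32.5 + 35,900,000×12.9 = 1,772,860,000; volume = 76,200,000 m³
After evaporation: salt unchanged = 1,772,860,000; volume = 76,200,000 − 5,700,000 = 70,500,000 m³
S = 1,772,860,000 / 70,500,000 = 25.147 PSU

25.1 PSU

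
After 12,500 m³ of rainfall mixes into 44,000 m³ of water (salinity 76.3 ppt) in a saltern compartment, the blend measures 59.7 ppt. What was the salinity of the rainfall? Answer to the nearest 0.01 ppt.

Salt balance: 44,000×76.3 + 12,500×S = 56,500×59.7
3,357,200 + 12,500·S = 3,373,050
S = (3,373,050 − 3,357,200) / 12,500 = 1.268 ppt

1.27 ppt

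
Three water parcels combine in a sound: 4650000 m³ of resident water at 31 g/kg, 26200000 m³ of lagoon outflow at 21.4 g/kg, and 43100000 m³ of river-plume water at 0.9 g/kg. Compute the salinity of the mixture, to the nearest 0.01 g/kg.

10.06 g/kg

Weighted by volume,
salt = 4,650,000×31 + 26,200,000×21.4 + 43,100,000×0.9 = 144,150,000 + 560,680,000 + 38,790,000 = 743,620,000
volume = 4,650,000 + 26,200,000 + 43,100,000 = 73,950,000 m³
S = 743,620,000 / 73,950,000 = 10.0557 g/kg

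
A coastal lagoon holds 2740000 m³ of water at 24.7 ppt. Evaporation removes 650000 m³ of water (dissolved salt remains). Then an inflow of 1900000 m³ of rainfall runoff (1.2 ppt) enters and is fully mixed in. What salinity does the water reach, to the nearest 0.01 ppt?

After evaporation: salt = 2,740,000×24.7 = 67,678,000; volume = 2,740,000 − 650,000 = 2,090,000 m³
After mixing: salt = 67,678,000 + 1,900,000×1.2 = 69,958,000; volume = 2,090,000 + 1,900,000 = 3,990,000 m³
S = 69,958,000 / 3,990,000 = 17.5333 ppt

17.53 ppt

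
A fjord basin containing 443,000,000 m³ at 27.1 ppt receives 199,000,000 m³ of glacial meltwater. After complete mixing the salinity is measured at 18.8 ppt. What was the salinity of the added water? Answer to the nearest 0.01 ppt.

Salt balance: 443,000,000×27.1 + 199,000,000×S = 642,000,000×18.8
12,005,300,000 + 199,000,000·S = 12,069,600,000
S = (12,069,600,000 − 12,005,300,000) / 199,000,000 = 0.3231 ppt

0.32 ppt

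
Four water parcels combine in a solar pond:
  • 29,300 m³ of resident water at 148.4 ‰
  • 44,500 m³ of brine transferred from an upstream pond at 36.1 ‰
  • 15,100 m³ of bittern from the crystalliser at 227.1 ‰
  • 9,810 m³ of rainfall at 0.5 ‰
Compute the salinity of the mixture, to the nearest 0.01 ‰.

95.11 ‰

Salt balance:
salt = 29,300×148.4 + 44,500×36.1 + 15,100×227.1 + 9,810×0.5 = 4,348,120 + 1,606,450 + 3,429,210 + 4,905 = 9,388,685
volume = 29,300 + 44,500 + 15,100 + 9,810 = 98,710 m³
S = 9,388,685 / 98,710 = 95.1138 ‰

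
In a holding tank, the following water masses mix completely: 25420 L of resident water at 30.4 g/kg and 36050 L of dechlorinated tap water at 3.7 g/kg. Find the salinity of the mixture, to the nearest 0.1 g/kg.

14.7 g/kg

By conservation of dissolved salt,
salt = 25,420×30.4 + 36,050×3.7 = 772,768 + 133,385 = 906,153
volume = 25,420 + 36,050 = 61,470 L
S = 906,153 / 61,470 = 14.741 g/kg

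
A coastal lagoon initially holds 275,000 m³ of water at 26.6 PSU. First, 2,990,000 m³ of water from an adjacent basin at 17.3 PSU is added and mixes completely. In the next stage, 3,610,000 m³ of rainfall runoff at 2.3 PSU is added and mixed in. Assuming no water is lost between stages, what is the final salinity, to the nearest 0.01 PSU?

By conservation of dissolved salt,
Initial salt = 275,000×26.6 = 7,315,000
After stage 1: salt = 7,315,000 + 2,990,000×17.3 = 59,042,000; volume = 3,265,000 m³; S = 18.083 PSU
After stage 2: salt = 59,042,000 + 3,610,000×2.3 = 67,345,000; volume = 6,875,000 m³
S = 67,345,000 / 6,875,000 = 9.7956 PSU

9.80 PSU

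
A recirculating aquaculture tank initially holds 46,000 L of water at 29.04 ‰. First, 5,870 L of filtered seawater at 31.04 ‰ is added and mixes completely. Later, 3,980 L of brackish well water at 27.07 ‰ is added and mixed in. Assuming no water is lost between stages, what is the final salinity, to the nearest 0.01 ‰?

Total salt / total volume:
Initial salt = 46,000×29.04 = 1,335,840
After stage 1: salt = 1,335,840 + 5,870×31.04 = 1,518,044.8; volume = 51,870 L; S = 29.266 ‰
After stage 2: salt = 1,518,044.8 + 3,980×27.07 = 1,625,783.4; volume = 55,850 L
S = 1,625,783.4 / 55,850 = 29.1098 ‰

29.11 ‰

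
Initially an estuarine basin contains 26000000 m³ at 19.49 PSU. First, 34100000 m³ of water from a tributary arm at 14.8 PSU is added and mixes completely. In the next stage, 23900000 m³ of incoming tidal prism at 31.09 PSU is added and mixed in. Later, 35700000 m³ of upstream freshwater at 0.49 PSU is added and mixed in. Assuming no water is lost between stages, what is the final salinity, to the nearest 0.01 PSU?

14.80 PSU

Total salt / total volume:
Initial salt = 26,000,000×19.49 = 506,740,000
After stage 1: salt = 506,740,000 + 34,100,000×14.8 = 1,011,420,000; volume = 60,100,000 m³; S = 16.829 PSU
After stage 2: salt = 1,011,420,000 + 23,900,000×31.09 = 1,754,471,000; volume = 84,000,000 m³; S = 20.887 PSU
After stage 3: salt = 1,754,471,000 + 35,700,000×0.49 = 1,771,964,000; volume = 119,700,000 m³
S = 1,771,964,000 / 119,700,000 = 14.8034 PSU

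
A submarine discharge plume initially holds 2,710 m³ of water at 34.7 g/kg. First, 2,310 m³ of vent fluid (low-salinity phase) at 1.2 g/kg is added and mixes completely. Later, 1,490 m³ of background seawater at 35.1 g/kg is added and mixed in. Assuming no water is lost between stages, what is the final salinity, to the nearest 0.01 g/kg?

22.90 g/kg

Total salt / total volume:
Initial salt = 2,710×34.7 = 94,037
After stage 1: salt = 94,037 + 2,310×1.2 = 96,809; volume = 5,020 m³; S = 19.285 g/kg
After stage 2: salt = 96,809 + 1,490×35.1 = 149,108; volume = 6,510 m³
S = 149,108 / 6,510 = 22.9045 g/kg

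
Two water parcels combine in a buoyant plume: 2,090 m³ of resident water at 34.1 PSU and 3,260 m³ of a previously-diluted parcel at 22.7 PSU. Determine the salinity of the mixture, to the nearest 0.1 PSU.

Salt balance:
salt = 2,090×34.1 + 3,260×22.7 = 71,269 + 74,002 = 145,271
volume = 2,090 + 3,260 = 5,350 m³
S = 145,271 / 5,350 = 27.153 PSU

27.2 PSU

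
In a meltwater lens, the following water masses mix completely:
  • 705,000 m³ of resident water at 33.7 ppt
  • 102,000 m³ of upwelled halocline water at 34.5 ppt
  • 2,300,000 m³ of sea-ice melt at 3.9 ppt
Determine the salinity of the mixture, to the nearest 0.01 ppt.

11.67 ppt

Mass of salt is conserved:
salt = 705,000×33.7 + 102,000×34.5 + 2,300,000×3.9 = 23,758,500 + 3,519,000 + 8,970,000 = 36,247,500
volume = 705,000 + 102,000 + 2,300,000 = 3,107,000 m³
S = 36,247,500 / 3,107,000 = 11.6664 ppt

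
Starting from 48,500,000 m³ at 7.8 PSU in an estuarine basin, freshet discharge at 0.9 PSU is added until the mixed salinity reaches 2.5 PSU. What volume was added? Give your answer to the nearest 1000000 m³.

Salt balance: 48,500,000×7.8 + V×0.9 = (48,500,000+V)×2.5
378,300,000 + 0.9V = 121,250,000 + 2.5V
257,050,000 = 1.6V
V = 160,656,250 m³

161000000 m³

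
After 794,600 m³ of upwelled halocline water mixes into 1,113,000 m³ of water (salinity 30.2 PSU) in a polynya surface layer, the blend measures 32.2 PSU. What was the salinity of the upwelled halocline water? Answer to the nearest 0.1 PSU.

Salt balance: 1,113,000×30.2 + 794,600×S = 1,907,600×32.2
33,612,600 + 794,600·S = 61,424,720
S = (61,424,720 − 33,612,600) / 794,600 = 35.0014 PSU

35.0 PSU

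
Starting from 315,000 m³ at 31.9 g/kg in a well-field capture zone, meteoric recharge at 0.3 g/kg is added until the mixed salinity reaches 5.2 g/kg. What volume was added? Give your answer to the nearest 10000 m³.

Salt balance: 315,000×31.9 + V×0.3 = (315,000+V)×5.2
10,048,500 + 0.3V = 1,638,000 + 5.2V
8,410,500 = 4.9V
V = 1,716,428.57 m³

1720000 m³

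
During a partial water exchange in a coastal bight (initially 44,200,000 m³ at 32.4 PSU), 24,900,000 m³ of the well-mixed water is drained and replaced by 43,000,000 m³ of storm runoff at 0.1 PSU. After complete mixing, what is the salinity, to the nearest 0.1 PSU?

Remaining after removal: 19,300,000 m³ at 32.4 PSU (salt = 625,320,000)
After addition: salt = 625,320,000 + 43,000,000×0.1 = 629,620,000; volume = 62,300,000 m³
S = 629,620,000 / 62,300,000 = 10.1063 PSU

10.1 PSU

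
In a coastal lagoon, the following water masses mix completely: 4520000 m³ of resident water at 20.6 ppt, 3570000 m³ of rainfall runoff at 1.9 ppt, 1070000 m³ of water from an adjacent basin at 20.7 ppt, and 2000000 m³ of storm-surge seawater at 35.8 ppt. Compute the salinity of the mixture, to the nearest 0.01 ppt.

17.35 ppt

By conservation of dissolved salt,
salt = 4,520,000×20.6 + 3,570,000×1.9 + 1,070,000×20.7 + 2,000,000×35.8 = 93,112,000 + 6,783,000 + 22,149,000 + 71,600,000 = 193,644,000
volume = 4,520,000 + 3,570,000 + 1,070,000 + 2,000,000 = 11,160,000 m³
S = 193,644,000 / 11,160,000 = 17.3516 ppt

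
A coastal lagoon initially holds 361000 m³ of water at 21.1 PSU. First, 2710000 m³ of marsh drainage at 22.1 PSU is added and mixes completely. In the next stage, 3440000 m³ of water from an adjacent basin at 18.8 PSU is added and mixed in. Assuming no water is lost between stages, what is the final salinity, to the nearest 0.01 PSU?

20.30 PSU

Total salt / total volume:
Initial salt = 361,000×21.1 = 7,617,100
After stage 1: salt = 7,617,100 + 2,710,000×22.1 = 67,508,100; volume = 3,071,000 m³; S = 21.982 PSU
After stage 2: salt = 67,508,100 + 3,440,000×18.8 = 132,180,100; volume = 6,511,000 m³
S = 132,180,100 / 6,511,000 = 20.301 PSU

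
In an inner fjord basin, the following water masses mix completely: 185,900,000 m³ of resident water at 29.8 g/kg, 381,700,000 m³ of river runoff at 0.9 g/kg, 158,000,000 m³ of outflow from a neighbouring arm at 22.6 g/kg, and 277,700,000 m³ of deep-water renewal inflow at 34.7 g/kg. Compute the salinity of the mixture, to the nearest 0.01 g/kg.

19.03 g/kg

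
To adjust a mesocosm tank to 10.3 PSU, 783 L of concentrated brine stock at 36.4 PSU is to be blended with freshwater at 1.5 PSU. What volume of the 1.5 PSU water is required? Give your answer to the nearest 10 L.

Salt balance: 783×36.4 + V×1.5 = (783+V)×10.3
28,501.2 + 1.5V = 8,064.9 + 10.3V
20,436.3 = 8.8V
V = 2,322.31 L

2320 L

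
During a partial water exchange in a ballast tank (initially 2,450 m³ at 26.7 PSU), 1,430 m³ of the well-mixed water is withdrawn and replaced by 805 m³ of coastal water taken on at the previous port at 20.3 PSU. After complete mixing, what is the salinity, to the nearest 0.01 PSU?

23.88 PSU

Remaining after removal: 1,020 m³ at 26.7 PSU (salt = 27,234)
After addition: salt = 27,234 + 805×20.3 = 43,575.5; volume = 1,825 m³
S = 43,575.5 / 1,825 = 23.877 PSU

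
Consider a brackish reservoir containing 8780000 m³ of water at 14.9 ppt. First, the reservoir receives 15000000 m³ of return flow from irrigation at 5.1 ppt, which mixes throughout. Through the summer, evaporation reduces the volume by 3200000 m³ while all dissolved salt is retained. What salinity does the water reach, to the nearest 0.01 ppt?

After mixing: salt = 8,780,000×14.9 + 15,000,000×5.1 = 207,322,000; volume = 23,780,000 m³
After evaporation: salt unchanged = 207,322,000; volume = 23,780,000 − 3,200,000 = 20,580,000 m³
S = 207,322,000 / 20,580,000 = 10.074 ppt

10.07 ppt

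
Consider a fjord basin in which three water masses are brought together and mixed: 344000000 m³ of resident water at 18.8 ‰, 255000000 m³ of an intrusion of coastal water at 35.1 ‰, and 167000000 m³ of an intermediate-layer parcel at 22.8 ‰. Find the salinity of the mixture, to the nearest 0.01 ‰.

Total salt / total volume:
salt = 344,000,000×18.8 + 255,000,000×35.1 + 167,000,000×22.8 = 6,467,200,000 + 8,950,500,000 + 3,807,600,000 = 19,225,300,000
volume = 344,000,000 + 255,000,000 + 167,000,000 = 766,000,000 m³
S = 19,225,300,000 / 766,000,000 = 25.0983 ‰

25.10 ‰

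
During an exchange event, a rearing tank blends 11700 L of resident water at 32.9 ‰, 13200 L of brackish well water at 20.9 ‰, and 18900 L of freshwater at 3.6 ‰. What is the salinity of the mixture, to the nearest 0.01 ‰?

16.64 ‰

Mass of salt is conserved:
salt = 11,700×32.9 + 13,200×20.9 + 18,900×3.6 = 384,930 + 275,880 + 68,040 = 728,850
volume = 11,700 + 13,200 + 18,900 = 43,800 L
S = 728,850 / 43,800 = 16.6404 ‰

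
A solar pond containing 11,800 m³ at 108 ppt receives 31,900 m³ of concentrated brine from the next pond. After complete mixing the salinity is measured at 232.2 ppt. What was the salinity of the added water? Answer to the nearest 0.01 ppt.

Salt balance: 11,800×108 + 31,900×S = 43,700×232.2
1,274,400 + 31,900·S = 10,147,140
S = (10,147,140 − 1,274,400) / 31,900 = 278.1423 ppt

278.14 ppt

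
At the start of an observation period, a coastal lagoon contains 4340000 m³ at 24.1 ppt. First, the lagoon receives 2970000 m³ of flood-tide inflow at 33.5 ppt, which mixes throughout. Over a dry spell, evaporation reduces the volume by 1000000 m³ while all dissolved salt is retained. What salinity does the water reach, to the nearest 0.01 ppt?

32.34 ppt

After mixing: salt = 4,340,000×24.1 + 2,970,000×33.5 = 204,089,000; volume = 7,310,000 m³
After evaporation: salt unchanged = 204,089,000; volume = 7,310,000 − 1,000,000 = 6,310,000 m³
S = 204,089,000 / 6,310,000 = 32.3437 ppt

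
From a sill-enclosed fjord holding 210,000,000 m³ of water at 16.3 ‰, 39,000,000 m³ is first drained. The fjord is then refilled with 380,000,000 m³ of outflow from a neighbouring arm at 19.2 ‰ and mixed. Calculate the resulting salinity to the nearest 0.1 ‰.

Remaining after removal: 171,000,000 m³ at 16.3 ‰ (salt = 2,787,300,000)
After addition: salt = 2,787,300,000 + 380,000,000×19.2 = 10,083,300,000; volume = 551,000,000 m³
S = 10,083,300,000 / 551,000,000 = 18.3 ‰

18.3 ‰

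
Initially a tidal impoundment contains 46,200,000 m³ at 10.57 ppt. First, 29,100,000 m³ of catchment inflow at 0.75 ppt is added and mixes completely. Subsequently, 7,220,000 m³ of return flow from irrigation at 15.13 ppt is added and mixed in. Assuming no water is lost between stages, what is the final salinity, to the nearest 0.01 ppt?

7.51 ppt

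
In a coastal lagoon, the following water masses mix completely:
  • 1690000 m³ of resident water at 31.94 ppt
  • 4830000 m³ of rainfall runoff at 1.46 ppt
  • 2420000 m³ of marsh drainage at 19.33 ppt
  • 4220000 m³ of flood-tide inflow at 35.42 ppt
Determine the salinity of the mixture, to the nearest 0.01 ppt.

19.55 ppt

By conservation of dissolved salt,
salt = 1,690,000×31.94 + 4,830,000×1.46 + 2,420,000×19.33 + 4,220,000×35.42 = 53,978,600 + 7,051,800 + 46,778,600 + 149,472,400 = 257,281,400
volume = 1,690,000 + 4,830,000 + 2,420,000 + 4,220,000 = 13,160,000 m³
S = 257,281,400 / 13,160,000 = 19.5503 ppt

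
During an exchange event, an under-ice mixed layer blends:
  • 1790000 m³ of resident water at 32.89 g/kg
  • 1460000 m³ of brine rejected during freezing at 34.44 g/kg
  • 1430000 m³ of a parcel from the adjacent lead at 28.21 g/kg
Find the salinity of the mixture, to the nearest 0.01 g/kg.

Salt balance:
salt = 1,790,000×32.89 + 1,460,000×34.44 + 1,430,000×28.21 = 58,873,100 + 50,282,400 + 40,340,300 = 149,495,800
volume = 1,790,000 + 1,460,000 + 1,430,000 = 4,680,000 m³
S = 149,495,800 / 4,680,000 = 31.9435 g/kg

31.94 g/kg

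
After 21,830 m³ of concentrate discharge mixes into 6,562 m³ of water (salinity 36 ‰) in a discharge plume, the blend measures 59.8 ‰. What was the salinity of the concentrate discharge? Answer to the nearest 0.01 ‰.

Salt balance: 6,562×36 + 21,830×S = 28,392×59.8
236,232 + 21,830·S = 1,697,841.6
S = (1,697,841.6 − 236,232) / 21,830 = 66.9542 ‰

66.95 ‰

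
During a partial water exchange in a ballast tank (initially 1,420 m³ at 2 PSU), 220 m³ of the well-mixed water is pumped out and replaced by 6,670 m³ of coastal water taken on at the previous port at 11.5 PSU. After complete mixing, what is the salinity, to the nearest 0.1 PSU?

10.1 PSU

Remaining after removal: 1,200 m³ at 2 PSU (salt = 2,400)
After addition: salt = 2,400 + 6,670×11.5 = 79,105; volume = 7,870 m³
S = 79,105 / 7,870 = 10.0515 PSU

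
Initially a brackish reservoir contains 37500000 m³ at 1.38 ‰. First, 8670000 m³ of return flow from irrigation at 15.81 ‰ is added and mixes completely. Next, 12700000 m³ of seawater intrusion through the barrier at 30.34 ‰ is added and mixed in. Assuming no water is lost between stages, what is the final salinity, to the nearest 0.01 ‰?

9.75 ‰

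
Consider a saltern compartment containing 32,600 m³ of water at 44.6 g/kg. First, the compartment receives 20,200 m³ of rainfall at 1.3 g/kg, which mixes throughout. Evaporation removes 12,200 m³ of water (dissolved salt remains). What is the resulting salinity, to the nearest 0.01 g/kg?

36.46 g/kg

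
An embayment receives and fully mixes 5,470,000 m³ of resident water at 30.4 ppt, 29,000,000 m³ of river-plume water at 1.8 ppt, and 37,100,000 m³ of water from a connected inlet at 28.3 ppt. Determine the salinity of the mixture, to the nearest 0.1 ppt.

Weighted by volume,
salt = 5,470,000×30.4 + 29,000,000×1.8 + 37,100,000×28.3 = 166,288,000 + 52,200,000 + 1,049,930,000 = 1,268,418,000
volume = 5,470,000 + 29,000,000 + 37,100,000 = 71,570,000 m³
S = 1,268,418,000 / 71,570,000 = 17.723 ppt

17.7 ppt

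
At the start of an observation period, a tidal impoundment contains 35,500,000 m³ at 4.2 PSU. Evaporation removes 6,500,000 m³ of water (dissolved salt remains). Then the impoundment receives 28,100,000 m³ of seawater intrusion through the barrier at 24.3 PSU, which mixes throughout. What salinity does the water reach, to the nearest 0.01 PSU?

14.57 PSU

After evaporation: salt = 35,500,000×4.2 = 149,100,000; volume = 35,500,000 − 6,500,000 = 29,000,000 m³
After mixing: salt = 149,100,000 + 28,100,000×24.3 = 831,930,000; volume = 29,000,000 + 28,100,000 = 57,100,000 m³
S = 831,930,000 / 57,100,000 = 14.5697 PSU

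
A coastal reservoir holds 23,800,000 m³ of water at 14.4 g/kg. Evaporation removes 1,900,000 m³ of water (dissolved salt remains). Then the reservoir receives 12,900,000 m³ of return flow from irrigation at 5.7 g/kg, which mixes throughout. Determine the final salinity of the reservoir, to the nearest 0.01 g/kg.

11.96 g/kg

After evaporation: salt = 23,800,000×14.4 = 342,720,000; volume = 23,800,000 − 1,900,000 = 21,900,000 m³
After mixing: salt = 342,720,000 + 12,900,000×5.7 = 416,250,000; volume = 21,900,000 + 12,900,000 = 34,800,000 m³
S = 416,250,000 / 34,800,000 = 11.9612 g/kg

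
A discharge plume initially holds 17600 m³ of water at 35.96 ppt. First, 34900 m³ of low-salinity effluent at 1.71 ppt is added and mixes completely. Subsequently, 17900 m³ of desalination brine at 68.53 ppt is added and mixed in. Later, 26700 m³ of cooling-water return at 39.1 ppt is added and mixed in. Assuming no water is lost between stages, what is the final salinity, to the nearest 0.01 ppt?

30.52 ppt

Salt balance:
Initial salt = 17,600×35.96 = 632,896
After stage 1: salt = 632,896 + 34,900×1.71 = 692,575; volume = 52,500 m³; S = 13.192 ppt
After stage 2: salt = 692,575 + 17,900×68.53 = 1,919,262; volume = 70,400 m³; S = 27.262 ppt
After stage 3: salt = 1,919,262 + 26,700×39.1 = 2,963,232; volume = 97,100 m³
S = 2,963,232 / 97,100 = 30.5173 ppt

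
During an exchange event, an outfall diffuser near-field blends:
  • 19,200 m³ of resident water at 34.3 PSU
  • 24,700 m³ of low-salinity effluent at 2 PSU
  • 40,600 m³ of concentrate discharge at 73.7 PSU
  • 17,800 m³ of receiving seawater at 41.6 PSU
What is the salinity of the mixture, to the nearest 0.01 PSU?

43.41 PSU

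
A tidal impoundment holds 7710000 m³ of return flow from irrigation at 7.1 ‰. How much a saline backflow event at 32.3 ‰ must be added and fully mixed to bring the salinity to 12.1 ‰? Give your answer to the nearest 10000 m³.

1910000 m³

Salt balance: 7,710,000×7.1 + V×32.3 = (7,710,000+V)×12.1
54,741,000 + 32.3V = 93,291,000 + 12.1V
38,550,000 = 20.2V
V = 1,908,415.84 m³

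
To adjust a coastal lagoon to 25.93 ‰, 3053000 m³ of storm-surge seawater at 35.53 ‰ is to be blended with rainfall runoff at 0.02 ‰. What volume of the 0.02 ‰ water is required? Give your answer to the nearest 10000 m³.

Salt balance: 3,053,000×35.53 + V×0.02 = (3,053,000+V)×25.93
108,473,090 + 0.02V = 79,164,290 + 25.93V
29,308,800 = 25.91V
V = 1,131,177.15 m³

1130000 m³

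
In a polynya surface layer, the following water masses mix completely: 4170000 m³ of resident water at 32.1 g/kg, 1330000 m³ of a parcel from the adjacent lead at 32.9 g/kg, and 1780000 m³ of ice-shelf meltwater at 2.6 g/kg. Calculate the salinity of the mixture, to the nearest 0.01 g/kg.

25.03 g/kg

Salt balance:
salt = 4,170,000×32.1 + 1,330,000×32.9 + 1,780,000×2.6 = 133,857,000 + 43,757,000 + 4,628,000 = 182,242,000
volume = 4,170,000 + 1,330,000 + 1,780,000 = 7,280,000 m³
S = 182,242,000 / 7,280,000 = 25.0332 g/kg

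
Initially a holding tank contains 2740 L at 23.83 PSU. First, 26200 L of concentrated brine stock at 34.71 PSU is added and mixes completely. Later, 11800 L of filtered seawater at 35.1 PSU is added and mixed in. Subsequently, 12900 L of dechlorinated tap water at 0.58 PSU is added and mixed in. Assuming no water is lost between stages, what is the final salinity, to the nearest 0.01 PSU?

Salt balance:
Initial salt = 2,740×23.83 = 65,294.2
After stage 1: salt = 65,294.2 + 26,200×34.71 = 974,696.2; volume = 28,940 L; S = 33.68 PSU
After stage 2: salt = 974,696.2 + 11,800×35.1 = 1,388,876.2; volume = 40,740 L; S = 34.091 PSU
After stage 3: salt = 1,388,876.2 + 12,900×0.58 = 1,396,358.2; volume = 53,640 L
S = 1,396,358.2 / 53,640 = 26.032 PSU

26.03 PSU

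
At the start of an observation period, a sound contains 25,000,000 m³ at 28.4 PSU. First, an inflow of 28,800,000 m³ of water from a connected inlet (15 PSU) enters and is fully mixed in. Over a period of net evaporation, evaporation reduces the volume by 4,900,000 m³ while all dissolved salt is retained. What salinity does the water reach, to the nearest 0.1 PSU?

23.4 PSU

After mixing: salt = 25,000,000×28.4 + 28,800,000×15 = 1,142,000,000; volume = 53,800,000 m³
After evaporation: salt unchanged = 1,142,000,000; volume = 53,800,000 − 4,900,000 = 48,900,000 m³
S = 1,142,000,000 / 48,900,000 = 23.3538 PSU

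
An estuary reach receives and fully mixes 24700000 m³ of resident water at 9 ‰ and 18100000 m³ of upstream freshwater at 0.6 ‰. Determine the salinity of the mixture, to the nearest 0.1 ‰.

Conserving salt mass:
salt = 24,700,000×9 + 18,100,000×0.6 = 222,300,000 + 10,860,000 = 233,160,000
volume = 24,700,000 + 18,100,000 = 42,800,000 m³
S = 233,160,000 / 42,800,000 = 5.448 ‰

5.4 ‰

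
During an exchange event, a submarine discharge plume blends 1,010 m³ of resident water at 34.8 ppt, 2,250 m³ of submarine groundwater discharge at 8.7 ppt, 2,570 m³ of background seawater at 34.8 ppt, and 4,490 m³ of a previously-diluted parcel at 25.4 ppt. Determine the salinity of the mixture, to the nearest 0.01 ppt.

25.02 ppt

By conservation of dissolved salt,
salt = 1,010×34.8 + 2,250×8.7 + 2,570×34.8 + 4,490×25.4 = 35,148 + 19,575 + 89,436 + 114,046 = 258,205
volume = 1,010 + 2,250 + 2,570 + 4,490 = 10,320 m³
S = 258,205 / 10,320 = 25.0199 ppt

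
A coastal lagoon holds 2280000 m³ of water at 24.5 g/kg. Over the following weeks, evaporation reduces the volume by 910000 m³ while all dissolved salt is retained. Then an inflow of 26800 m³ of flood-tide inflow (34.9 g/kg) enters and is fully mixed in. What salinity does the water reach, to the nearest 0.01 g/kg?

After evaporation: salt = 2,280,000×24.5 = 55,860,000; volume = 2,280,000 − 910,000 = 1,370,000 m³
After mixing: salt = 55,860,000 + 26,800×34.9 = 56,795,320; volume = 1,370,000 + 26,800 = 1,396,800 m³
S = 56,795,320 / 1,396,800 = 40.661 g/kg

40.66 g/kg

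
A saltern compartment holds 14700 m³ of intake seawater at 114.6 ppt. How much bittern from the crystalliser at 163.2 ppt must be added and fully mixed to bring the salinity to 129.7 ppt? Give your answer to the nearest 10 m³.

6630 m³

Salt balance: 14,700×114.6 + V×163.2 = (14,700+V)×129.7
1,684,620 + 163.2V = 1,906,590 + 129.7V
221,970 = 33.5V
V = 6,625.97 m³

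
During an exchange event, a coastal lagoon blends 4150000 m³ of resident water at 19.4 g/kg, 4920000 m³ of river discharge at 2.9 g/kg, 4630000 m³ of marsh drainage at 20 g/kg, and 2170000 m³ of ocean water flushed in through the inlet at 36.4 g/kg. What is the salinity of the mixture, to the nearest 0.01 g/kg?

By conservation of dissolved salt,
salt = 4,150,000×19.4 + 4,920,000×2.9 + 4,630,000×20 + 2,170,000×36.4 = 80,510,000 + 14,268,000 + 92,600,000 + 78,988,000 = 266,366,000
volume = 4,150,000 + 4,920,000 + 4,630,000 + 2,170,000 = 15,870,000 m³
S = 266,366,000 / 15,870,000 = 16.7842 g/kg

16.78 g/kg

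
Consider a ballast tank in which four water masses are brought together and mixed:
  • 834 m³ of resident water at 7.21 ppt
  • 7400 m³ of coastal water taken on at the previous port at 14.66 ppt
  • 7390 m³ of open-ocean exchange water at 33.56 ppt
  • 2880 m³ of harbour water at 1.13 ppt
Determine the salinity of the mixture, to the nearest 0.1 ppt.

19.8 ppt

Weighted by volume,
salt = 834×7.21 + 7,400×14.66 + 7,390×33.56 + 2,880×1.13 = 6,013.14 + 108,484 + 248,008.4 + 3,254.4 = 365,759.94
volume = 834 + 7,400 + 7,390 + 2,880 = 18,504 m³
S = 365,759.94 / 18,504 = 19.767 ppt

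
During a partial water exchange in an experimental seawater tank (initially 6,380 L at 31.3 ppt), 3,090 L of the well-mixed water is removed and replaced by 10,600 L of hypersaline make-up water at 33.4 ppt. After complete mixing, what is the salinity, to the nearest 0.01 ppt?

Remaining after removal: 3,290 L at 31.3 ppt (salt = 102,977)
After addition: salt = 102,977 + 10,600×33.4 = 457,017; volume = 13,890 L
S = 457,017 / 13,890 = 32.9026 ppt

32.90 ppt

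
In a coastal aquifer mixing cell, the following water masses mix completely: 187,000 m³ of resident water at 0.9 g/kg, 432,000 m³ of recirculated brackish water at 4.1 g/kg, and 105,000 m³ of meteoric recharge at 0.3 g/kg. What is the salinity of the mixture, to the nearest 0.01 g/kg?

2.72 g/kg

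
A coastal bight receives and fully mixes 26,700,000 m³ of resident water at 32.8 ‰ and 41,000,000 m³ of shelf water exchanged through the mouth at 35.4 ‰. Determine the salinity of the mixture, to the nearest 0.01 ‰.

Mass of salt is conserved:
salt = 26,700,000×32.8 + 41,000,000×35.4 = 875,760,000 + 1,451,400,000 = 2,327,160,000
volume = 26,700,000 + 41,000,000 = 67,700,000 m³
S = 2,327,160,000 / 67,700,000 = 34.3746 ‰

34.37 ‰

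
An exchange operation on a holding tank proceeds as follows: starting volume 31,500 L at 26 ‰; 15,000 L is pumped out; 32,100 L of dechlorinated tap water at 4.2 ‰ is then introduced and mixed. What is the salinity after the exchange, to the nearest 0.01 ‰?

11.60 ‰

Remaining after removal: 16,500 L at 26 ‰ (salt = 429,000)
After addition: salt = 429,000 + 32,100×4.2 = 563,820; volume = 48,600 L
S = 563,820 / 48,600 = 11.6012 ‰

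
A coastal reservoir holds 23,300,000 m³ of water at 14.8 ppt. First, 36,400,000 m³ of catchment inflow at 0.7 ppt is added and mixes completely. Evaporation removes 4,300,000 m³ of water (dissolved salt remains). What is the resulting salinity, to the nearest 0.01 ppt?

After mixing: salt = 23,300,000×14.8 + 36,400,000×0.7 = 370,320,000; volume = 59,700,000 m³
After evaporation: salt unchanged = 370,320,000; volume = 59,700,000 − 4,300,000 = 55,400,000 m³
S = 370,320,000 / 55,400,000 = 6.6845 ppt

6.68 ppt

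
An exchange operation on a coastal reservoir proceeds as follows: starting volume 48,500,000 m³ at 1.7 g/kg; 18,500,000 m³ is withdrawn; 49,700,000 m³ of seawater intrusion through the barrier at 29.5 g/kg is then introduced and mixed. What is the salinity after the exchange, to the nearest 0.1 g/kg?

Remaining after removal: 30,000,000 m³ at 1.7 g/kg (salt = 51,000,000)
After addition: salt = 51,000,000 + 49,700,000×29.5 = 1,517,150,000; volume = 79,700,000 m³
S = 1,517,150,000 / 79,700,000 = 19.0358 g/kg

19.0 g/kg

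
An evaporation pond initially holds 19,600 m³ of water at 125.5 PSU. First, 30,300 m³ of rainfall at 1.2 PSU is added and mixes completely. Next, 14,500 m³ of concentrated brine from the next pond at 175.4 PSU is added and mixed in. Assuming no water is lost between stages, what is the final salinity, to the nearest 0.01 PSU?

Salt balance:
Initial salt = 19,600×125.5 = 2,459,800
After stage 1: salt = 2,459,800 + 30,300×1.2 = 2,496,160; volume = 49,900 m³; S = 50.023 PSU
After stage 2: salt = 2,496,160 + 14,500×175.4 = 5,039,460; volume = 64,400 m³
S = 5,039,460 / 64,400 = 78.2525 PSU

78.25 PSU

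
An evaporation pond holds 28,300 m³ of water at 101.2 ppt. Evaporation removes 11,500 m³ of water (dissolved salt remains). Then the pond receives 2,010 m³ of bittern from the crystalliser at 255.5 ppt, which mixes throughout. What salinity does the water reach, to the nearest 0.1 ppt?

179.6 ppt

After evaporation: salt = 28,300×101.2 = 2,863,960; volume = 28,300 − 11,500 = 16,800 m³
After mixing: salt = 2,863,960 + 2,010×255.5 = 3,377,515; volume = 16,800 + 2,010 = 18,810 m³
S = 3,377,515 / 18,810 = 179.5595 ppt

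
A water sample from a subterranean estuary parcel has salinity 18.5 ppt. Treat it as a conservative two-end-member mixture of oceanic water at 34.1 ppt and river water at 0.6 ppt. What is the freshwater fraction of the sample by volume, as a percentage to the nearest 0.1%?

46.6%

Let f be the freshwater fraction. Salt balance per unit volume:
f×0.6 + (1−f)×34.1 = 18.5
f = (34.1 − 18.5) / (34.1 − 0.6) = 15.6/33.5 = 0.4657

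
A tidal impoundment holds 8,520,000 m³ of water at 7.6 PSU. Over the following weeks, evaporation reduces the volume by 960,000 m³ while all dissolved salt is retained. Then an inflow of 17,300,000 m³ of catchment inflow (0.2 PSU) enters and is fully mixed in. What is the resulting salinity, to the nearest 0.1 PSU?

After evaporation: salt = 8,520,000×7.6 = 64,752,000; volume = 8,520,000 − 960,000 = 7,560,000 m³
After mixing: salt = 64,752,000 + 17,300,000×0.2 = 68,212,000; volume = 7,560,000 + 17,300,000 = 24,860,000 m³
S = 68,212,000 / 24,860,000 = 2.7438 PSU

2.7 PSU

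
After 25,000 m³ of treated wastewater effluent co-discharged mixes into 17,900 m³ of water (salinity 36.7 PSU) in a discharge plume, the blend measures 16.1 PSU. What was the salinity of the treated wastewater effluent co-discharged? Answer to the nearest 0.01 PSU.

1.35 PSU

Salt balance: 17,900×36.7 + 25,000×S = 42,900×16.1
656,930 + 25,000·S = 690,690
S = (690,690 − 656,930) / 25,000 = 1.3504 PSU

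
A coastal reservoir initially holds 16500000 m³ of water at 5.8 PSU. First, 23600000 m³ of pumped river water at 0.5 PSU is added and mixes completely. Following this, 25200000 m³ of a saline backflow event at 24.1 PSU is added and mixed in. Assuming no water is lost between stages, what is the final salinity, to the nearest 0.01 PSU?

10.95 PSU

Total salt / total volume:
Initial salt = 16,500,000×5.8 = 95,700,000
After stage 1: salt = 95,700,000 + 23,600,000×0.5 = 107,500,000; volume = 40,100,000 m³; S = 2.681 PSU
After stage 2: salt = 107,500,000 + 25,200,000×24.1 = 714,820,000; volume = 65,300,000 m³
S = 714,820,000 / 65,300,000 = 10.9467 PSU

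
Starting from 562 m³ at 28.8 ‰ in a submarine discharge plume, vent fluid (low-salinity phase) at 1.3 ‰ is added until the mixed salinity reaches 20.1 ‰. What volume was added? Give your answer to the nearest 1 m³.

260 m³

Salt balance: 562×28.8 + V×1.3 = (562+V)×20.1
16,185.6 + 1.3V = 11,296.2 + 20.1V
4,889.4 = 18.8V
V = 260.07 m³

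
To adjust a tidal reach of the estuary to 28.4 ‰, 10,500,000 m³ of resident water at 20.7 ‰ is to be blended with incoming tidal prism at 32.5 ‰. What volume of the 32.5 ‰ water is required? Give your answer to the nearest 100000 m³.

19700000 m³

Salt balance: 10,500,000×20.7 + V×32.5 = (10,500,000+V)×28.4
217,350,000 + 32.5V = 298,200,000 + 28.4V
80,850,000 = 4.1V
V = 19,719,512.2 m³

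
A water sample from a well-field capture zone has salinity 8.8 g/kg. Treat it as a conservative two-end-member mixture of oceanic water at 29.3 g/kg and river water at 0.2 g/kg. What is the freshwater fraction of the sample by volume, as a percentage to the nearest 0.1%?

Let f be the freshwater fraction. Salt balance per unit volume:
f×0.2 + (1−f)×29.3 = 8.8
f = (29.3 − 8.8) / (29.3 − 0.2) = 20.5/29.1 = 0.7045

70.4%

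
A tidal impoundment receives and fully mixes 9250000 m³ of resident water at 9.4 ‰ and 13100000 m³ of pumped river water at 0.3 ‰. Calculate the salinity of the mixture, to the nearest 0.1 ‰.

4.1 ‰

Total salt / total volume:
salt = 9,250,000×9.4 + 13,100,000×0.3 = 86,950,000 + 3,930,000 = 90,880,000
volume = 9,250,000 + 13,100,000 = 22,350,000 m³
S = 90,880,000 / 22,350,000 = 4.066 ‰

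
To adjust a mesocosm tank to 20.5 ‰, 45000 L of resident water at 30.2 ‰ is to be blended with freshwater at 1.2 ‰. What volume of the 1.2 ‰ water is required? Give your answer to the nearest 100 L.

22600 L

Salt balance: 45,000×30.2 + V×1.2 = (45,000+V)×20.5
1,359,000 + 1.2V = 922,500 + 20.5V
436,500 = 19.3V
V = 22,616.58 L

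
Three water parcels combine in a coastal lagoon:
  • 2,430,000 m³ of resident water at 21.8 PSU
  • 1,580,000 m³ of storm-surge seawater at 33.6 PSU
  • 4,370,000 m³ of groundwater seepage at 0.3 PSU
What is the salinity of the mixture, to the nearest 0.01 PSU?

Mass of salt is conserved:
salt = 2,430,000×21.8 + 1,580,000×33.6 + 4,370,000×0.3 = 52,974,000 + 53,088,000 + 1,311,000 = 107,373,000
volume = 2,430,000 + 1,580,000 + 4,370,000 = 8,380,000 m³
S = 107,373,000 / 8,380,000 = 12.813 PSU

12.81 PSU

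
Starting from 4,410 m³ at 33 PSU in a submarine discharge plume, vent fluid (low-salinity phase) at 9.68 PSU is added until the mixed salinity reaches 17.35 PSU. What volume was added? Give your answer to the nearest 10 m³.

Salt balance: 4,410×33 + V×9.68 = (4,410+V)×17.35
145,530 + 9.68V = 76,513.5 + 17.35V
69,016.5 = 7.67V
V = 8,998.24 m³

9000 m³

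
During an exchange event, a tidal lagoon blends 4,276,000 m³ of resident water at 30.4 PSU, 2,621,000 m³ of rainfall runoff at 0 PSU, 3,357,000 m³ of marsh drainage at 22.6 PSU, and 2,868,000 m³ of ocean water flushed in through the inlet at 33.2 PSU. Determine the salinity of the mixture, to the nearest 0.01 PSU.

22.94 PSU

Salt balance:
salt = 4,276,000×30.4 + 2,621,000×0 + 3,357,000×22.6 + 2,868,000×33.2 = 129,990,400 + 0 + 75,868,200 + 95,217,600 = 301,076,200
volume = 4,276,000 + 2,621,000 + 3,357,000 + 2,868,000 = 13,122,000 m³
S = 301,076,200 / 13,122,000 = 22.9444 PSU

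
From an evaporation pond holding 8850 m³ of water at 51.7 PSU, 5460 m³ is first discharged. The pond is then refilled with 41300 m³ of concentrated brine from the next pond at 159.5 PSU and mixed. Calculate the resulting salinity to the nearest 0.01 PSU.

151.32 PSU

Remaining after removal: 3,390 m³ at 51.7 PSU (salt = 175,263)
After addition: salt = 175,263 + 41,300×159.5 = 6,762,613; volume = 44,690 m³
S = 6,762,613 / 44,690 = 151.3227 PSU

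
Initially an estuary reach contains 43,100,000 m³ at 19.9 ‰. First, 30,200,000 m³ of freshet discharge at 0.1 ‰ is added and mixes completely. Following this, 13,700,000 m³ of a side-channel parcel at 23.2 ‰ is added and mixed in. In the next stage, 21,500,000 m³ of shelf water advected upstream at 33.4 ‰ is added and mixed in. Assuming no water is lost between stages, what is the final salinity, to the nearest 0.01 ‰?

Salt balance:
Initial salt = 43,100,000×19.9 = 857,690,000
After stage 1: salt = 857,690,000 + 30,200,000×0.1 = 860,710,000; volume = 73,300,000 m³; S = 11.742 ‰
After stage 2: salt = 860,710,000 + 13,700,000×23.2 = 1,178,550,000; volume = 87,000,000 m³; S = 13.547 ‰
After stage 3: salt = 1,178,550,000 + 21,500,000×33.4 = 1,896,650,000; volume = 108,500,000 m³
S = 1,896,650,000 / 108,500,000 = 17.4806 ‰

17.48 ‰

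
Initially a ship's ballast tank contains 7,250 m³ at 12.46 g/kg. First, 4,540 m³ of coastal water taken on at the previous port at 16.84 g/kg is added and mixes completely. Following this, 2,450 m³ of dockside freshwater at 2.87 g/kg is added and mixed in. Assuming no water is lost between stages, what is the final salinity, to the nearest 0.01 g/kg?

12.21 g/kg

Mass of salt is conserved:
Initial salt = 7,250×12.46 = 90,335
After stage 1: salt = 90,335 + 4,540×16.84 = 166,788.6; volume = 11,790 m³; S = 14.147 g/kg
After stage 2: salt = 166,788.6 + 2,450×2.87 = 173,820.1; volume = 14,240 m³
S = 173,820.1 / 14,240 = 12.2065 g/kg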